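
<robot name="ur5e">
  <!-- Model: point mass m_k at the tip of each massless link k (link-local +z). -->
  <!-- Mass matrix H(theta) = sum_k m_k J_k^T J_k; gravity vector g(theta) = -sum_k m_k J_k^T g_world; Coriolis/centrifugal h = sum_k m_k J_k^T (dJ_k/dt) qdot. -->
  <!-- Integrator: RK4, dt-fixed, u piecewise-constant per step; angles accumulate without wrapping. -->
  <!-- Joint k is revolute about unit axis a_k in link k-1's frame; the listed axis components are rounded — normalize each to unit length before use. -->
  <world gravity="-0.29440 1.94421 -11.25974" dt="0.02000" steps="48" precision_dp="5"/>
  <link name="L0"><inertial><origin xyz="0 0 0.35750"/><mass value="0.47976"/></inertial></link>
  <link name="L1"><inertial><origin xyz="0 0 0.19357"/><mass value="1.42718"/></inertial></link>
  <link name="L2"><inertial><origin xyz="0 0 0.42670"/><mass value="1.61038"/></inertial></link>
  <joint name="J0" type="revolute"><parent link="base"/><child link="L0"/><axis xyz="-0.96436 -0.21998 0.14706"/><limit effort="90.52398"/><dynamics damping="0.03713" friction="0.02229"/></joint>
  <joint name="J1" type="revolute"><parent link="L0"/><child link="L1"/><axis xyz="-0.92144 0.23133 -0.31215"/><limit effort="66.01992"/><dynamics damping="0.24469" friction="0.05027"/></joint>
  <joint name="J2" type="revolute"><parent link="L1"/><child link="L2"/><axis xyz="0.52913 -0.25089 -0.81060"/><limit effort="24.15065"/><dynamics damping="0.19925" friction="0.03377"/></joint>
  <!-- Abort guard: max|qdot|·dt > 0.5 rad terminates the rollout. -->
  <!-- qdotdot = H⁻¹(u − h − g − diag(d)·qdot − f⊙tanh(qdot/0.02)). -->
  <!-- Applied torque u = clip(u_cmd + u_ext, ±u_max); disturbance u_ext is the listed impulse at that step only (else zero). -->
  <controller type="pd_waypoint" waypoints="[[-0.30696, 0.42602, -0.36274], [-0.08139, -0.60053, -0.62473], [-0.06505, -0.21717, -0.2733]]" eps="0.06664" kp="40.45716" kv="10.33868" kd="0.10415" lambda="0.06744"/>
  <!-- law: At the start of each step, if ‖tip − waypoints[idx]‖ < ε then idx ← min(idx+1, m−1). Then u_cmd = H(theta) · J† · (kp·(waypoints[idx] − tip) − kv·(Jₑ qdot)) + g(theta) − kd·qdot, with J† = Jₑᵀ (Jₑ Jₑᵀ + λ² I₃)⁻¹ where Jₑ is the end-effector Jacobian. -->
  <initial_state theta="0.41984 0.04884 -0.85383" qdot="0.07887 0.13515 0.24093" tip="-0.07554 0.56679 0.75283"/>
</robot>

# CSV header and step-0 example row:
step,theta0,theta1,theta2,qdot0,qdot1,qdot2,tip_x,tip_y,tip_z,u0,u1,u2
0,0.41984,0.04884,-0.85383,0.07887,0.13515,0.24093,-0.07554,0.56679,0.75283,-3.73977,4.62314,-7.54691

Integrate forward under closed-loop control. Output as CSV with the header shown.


step,theta0,theta1,theta2,qdot0,qdot1,qdot2,tip_x,tip_y,tip_z,u0,u1,u2
1,0.41262,0.05190,-0.90268,-0.79105,0.25202,-4.89689,-0.07637,0.56957,0.74607,-10.35574,0.86922,-5.13296
2,0.38899,0.06326,-1.03291,-1.56690,0.98079,-7.92108,-0.07901,0.57363,0.72903,-13.27400,-1.31065,-3.86927
3,0.35098,0.09362,-1.20910,-2.22004,2.10912,-9.57493,-0.08262,0.57673,0.70331,-12.27899,-2.17378,-3.11807
4,0.30230,0.14778,-1.40807,-2.62941,3.32496,-10.27039,-0.08691,0.57718,0.67001,-9.33368,-2.45978,-2.47755
5,0.24835,0.22529,-1.61395,-2.75137,4.43006,-10.31374,-0.09178,0.57438,0.63053,-6.43383,-2.79882,-1.81818
6,0.19451,0.32311,-1.81650,-2.62402,5.35104,-9.95843,-0.09715,0.56863,0.58655,-4.50270,-3.43870,-1.21854
7,0.14511,0.43738,-2.00962,-2.30938,6.07064,-9.37395,-0.10287,0.56078,0.53976,-3.67975,-4.36675,-0.82930
8,0.10335,0.56397,-2.18977,-1.86039,6.57428,-8.65159,-0.10871,0.55189,0.49164,-3.80563,-5.47509,-0.76467
9,0.07150,0.69835,-2.35466,-1.31713,6.83582,-7.83194,-0.11437,0.54303,0.44333,-4.66406,-6.64596,-1.05079
10,0.05112,0.83539,-2.50250,-0.71364,6.82859,-6.93078,-0.11953,0.53510,0.39552,-6.04822,-7.78155,-1.62199
11,0.04307,0.96962,-2.63175,-0.08396,6.54522,-5.95930,-0.12392,0.52869,0.34852,-7.76523,-8.81225,-2.35224
12,0.04756,1.09571,-2.74117,0.53598,6.01531,-4.94265,-0.12741,0.52395,0.30227,-9.62976,-9.69686,-3.10431
13,0.06408,1.20929,-2.83021,1.11681,5.30162,-3.92751,-0.13006,0.52057,0.25662,-11.49749,-10.41516,-3.77224
14,0.09164,1.30748,-2.89954,1.63749,4.48997,-2.98390,-0.13213,0.51796,0.21151,-13.25817,-10.95313,-4.29699
15,0.12892,1.38916,-2.95123,2.08777,3.66195,-2.17982,-0.13398,0.51546,0.16709,-14.84577,-11.29228,-4.65821
16,0.17448,1.45458,-2.98851,2.46512,2.87328,-1.55173,-0.13595,0.51258,0.12369,-16.23795,-11.41406,-4.85869
17,0.22687,1.50486,-3.01491,2.76990,2.15045,-1.09588,-0.13829,0.50909,0.08176,-17.44418,-11.31403,-4.91394
18,0.28463,1.54140,-3.03363,3.00269,1.50076,-0.78179,-0.14115,0.50501,0.04166,-18.48856,-11.00958,-4.84670
19,0.34633,1.56568,-3.04713,3.16448,0.92367,-0.57134,-0.14459,0.50050,0.00370,-19.39531,-10.53697,-4.68317
20,0.41059,1.57912,-3.05715,3.25772,0.41752,-0.43125,-0.14862,0.49576,-0.03199,-20.18163,-9.94296,-4.44992
21,0.47605,1.58315,-3.06484,3.28667,-0.01449,-0.34381,-0.15323,0.49099,-0.06534,-20.85743,-9.27865,-4.17127
22,0.54150,1.57946,-3.07146,3.25679,-0.35698,-0.31740,-0.15840,0.48630,-0.09637,-21.42849,-8.59855,-3.86810
23,0.60587,1.56954,-3.07766,3.17975,-0.63831,-0.30060,-0.16409,0.48178,-0.12515,-21.89124,-7.92460,-3.56133
24,0.66831,1.55458,-3.08359,3.06467,-0.85919,-0.29218,-0.17024,0.47749,-0.15175,-22.24699,-7.28367,-3.26322
25,0.72815,1.53577,-3.08943,2.92063,-1.02196,-0.29249,-0.17675,0.47343,-0.17628,-22.49862,-6.69370,-2.98254
26,0.78490,1.51424,-3.09535,2.75609,-1.13125,-0.30104,-0.18356,0.46960,-0.19881,-22.65097,-6.16441,-2.72501
27,0.83823,1.49099,-3.10151,2.57847,-1.19333,-0.31645,-0.19058,0.46598,-0.21944,-22.71085,-5.69902,-2.49372
28,0.88794,1.46690,-3.10802,2.39400,-1.21537,-0.33666,-0.19771,0.46256,-0.23825,-22.68684,-5.29616,-2.28966
29,0.93394,1.44269,-3.11496,2.20770,-1.20483,-0.35932,-0.20486,0.45933,-0.25532,-22.58876,-4.95152,-2.11226
30,0.97624,1.41894,-3.12236,2.02348,-1.16892,-0.38205,-0.21194,0.45626,-0.27075,-22.42724,-4.65919,-1.95988
31,1.01490,1.39610,-3.13019,1.84431,-1.11427,-0.40276,-0.21887,0.45338,-0.28464,-22.21322,-4.41267,-1.83024
32,1.05006,1.37448,-3.13840,1.67237,-1.04675,-0.41974,-0.22557,0.45067,-0.29707,-21.95756,-4.20551,-1.72072
33,1.08187,1.35429,-3.14690,1.50917,-0.97132,-0.43177,-0.23199,0.44816,-0.30815,-21.67065,-4.03175,-1.62864
34,1.11051,1.33565,-3.15559,1.35569,-0.89205,-0.43816,-0.23808,0.44584,-0.31798,-21.36214,-3.88608,-1.55141
35,1.13618,1.31860,-3.16434,1.21253,-0.81212,-0.43867,-0.24380,0.44372,-0.32666,-21.04074,-3.76394,-1.48667
36,1.15910,1.30313,-3.17305,1.07991,-0.73393,-0.43348,-0.24914,0.44181,-0.33430,21.51245,29.30266,13.19151
37,1.18271,1.30955,-3.19305,1.29515,1.31241,-1.47883,-0.25078,0.43419,-0.34479,14.09400,22.66381,10.48171
38,1.21137,1.34723,-3.22397,1.58734,2.41812,-1.58694,-0.24588,0.41617,-0.36119,8.05449,17.32649,8.37070
39,1.24662,1.39925,-3.24982,1.95153,2.76900,-1.01652,-0.23589,0.38946,-0.38157,3.34544,13.21727,6.62451
40,1.28969,1.45372,-3.26199,2.36757,2.67201,-0.23566,-0.22240,0.35523,-0.40382,-0.03445,10.28028,5.18862
41,1.34152,1.50450,-3.26065,2.82462,2.39854,0.33970,-0.20696,0.31466,-0.42597,-2.32272,8.28209,4.05483
42,1.40281,1.54883,-3.25044,3.31064,2.00690,0.69604,-0.19081,0.26916,-0.44661,-3.86785,6.89407,3.16111
43,1.47396,1.58431,-3.23483,3.80426,1.50629,0.89816,-0.17482,0.22020,-0.46486,-4.91851,5.91191,2.46016
44,1.55482,1.60869,-3.21602,4.27640,0.89549,1.02770,-0.15960,0.16918,-0.48032,-5.63362,5.23542,1.92181
45,1.64464,1.61982,-3.19474,4.69435,0.18540,1.14880,-0.14559,0.11742,-0.49301,-6.11851,4.82130,1.52484
46,1.74200,1.61624,-3.17116,5.02602,-0.56475,1.24813,-0.13306,0.06598,-0.50324,-6.44927,4.62999,1.25621
47,1.84495,1.59734,-3.14522,5.25199,-1.34231,1.38786,-0.12221,0.01565,-0.51145,-6.66595,4.62628,1.09207
48,1.95128,1.56303,-3.11609,5.36298,-2.09682,1.55800,-0.11316,-0.03307,-0.51816,,,


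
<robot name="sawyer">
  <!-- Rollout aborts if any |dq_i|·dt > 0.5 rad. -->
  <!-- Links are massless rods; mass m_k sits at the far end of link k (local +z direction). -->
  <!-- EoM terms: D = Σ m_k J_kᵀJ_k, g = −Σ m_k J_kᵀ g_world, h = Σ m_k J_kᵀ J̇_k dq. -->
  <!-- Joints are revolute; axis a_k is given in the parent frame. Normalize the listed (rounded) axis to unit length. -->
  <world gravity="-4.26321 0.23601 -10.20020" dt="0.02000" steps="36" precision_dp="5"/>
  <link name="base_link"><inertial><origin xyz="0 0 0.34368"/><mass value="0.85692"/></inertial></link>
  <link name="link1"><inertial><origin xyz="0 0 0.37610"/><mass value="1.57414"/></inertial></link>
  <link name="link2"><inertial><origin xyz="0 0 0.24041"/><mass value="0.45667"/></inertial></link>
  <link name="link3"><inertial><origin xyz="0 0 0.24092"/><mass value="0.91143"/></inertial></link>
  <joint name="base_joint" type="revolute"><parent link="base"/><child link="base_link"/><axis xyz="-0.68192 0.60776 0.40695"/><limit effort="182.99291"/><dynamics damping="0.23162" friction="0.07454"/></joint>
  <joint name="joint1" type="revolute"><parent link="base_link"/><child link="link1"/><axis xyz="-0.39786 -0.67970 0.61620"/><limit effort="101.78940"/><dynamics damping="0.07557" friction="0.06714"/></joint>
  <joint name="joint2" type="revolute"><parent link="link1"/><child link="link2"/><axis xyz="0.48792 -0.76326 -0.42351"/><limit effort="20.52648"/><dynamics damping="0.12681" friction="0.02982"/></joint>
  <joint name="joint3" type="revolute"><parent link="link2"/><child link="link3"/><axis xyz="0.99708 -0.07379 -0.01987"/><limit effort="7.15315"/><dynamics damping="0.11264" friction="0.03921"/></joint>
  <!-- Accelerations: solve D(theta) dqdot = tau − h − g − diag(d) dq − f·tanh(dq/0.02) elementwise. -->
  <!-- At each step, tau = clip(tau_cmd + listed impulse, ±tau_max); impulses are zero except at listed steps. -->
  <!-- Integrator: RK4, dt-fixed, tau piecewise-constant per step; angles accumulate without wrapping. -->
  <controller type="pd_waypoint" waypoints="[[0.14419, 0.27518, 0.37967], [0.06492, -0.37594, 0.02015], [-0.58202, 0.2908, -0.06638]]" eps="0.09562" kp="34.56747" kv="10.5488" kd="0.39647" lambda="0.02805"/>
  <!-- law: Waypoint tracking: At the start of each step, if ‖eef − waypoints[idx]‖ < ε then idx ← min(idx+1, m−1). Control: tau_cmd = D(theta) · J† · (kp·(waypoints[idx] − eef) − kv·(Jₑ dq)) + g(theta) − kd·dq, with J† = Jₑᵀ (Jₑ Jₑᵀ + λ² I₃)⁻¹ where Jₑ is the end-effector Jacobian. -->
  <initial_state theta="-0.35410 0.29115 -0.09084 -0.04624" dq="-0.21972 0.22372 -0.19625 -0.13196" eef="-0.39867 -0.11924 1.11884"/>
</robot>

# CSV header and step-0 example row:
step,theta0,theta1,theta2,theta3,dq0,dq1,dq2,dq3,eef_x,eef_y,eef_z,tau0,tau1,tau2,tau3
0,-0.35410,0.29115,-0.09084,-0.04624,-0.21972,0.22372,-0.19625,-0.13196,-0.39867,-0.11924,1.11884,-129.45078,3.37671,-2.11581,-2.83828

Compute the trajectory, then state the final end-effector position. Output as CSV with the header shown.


step,theta0,theta1,theta2,theta3,dq0,dq1,dq2,dq3,eef_x,eef_y,eef_z,tau0,tau1,tau2,tau3
1,-0.39888,0.28355,-0.16911,-0.10234,-4.22249,-0.99456,-7.59200,-5.40858,-0.40005,-0.11644,1.11475,-98.58466,0.67975,0.21385,-0.50578
2,-0.51010,0.25524,-0.37418,-0.23345,-6.80925,-1.83210,-12.88517,-7.29557,-0.39367,-0.11332,1.09535,14.93249,-6.25441,-3.23651,0.02504
3,-0.64204,0.21667,-0.63121,-0.36124,-6.39553,-2.04430,-12.86013,-5.42341,-0.38163,-0.11570,1.05307,54.33824,-5.59226,-4.31348,-0.07117
4,-0.75869,0.17466,-0.87303,-0.45234,-5.31370,-2.18472,-11.39854,-3.85807,-0.36943,-0.12163,1.00011,63.98173,-3.84791,-3.80543,0.42514
5,-0.85399,0.13023,-1.08655,-0.51680,-4.25170,-2.28070,-10.02875,-2.74603,-0.35859,-0.12696,0.94620,64.38116,-2.66959,-2.70568,1.05740
6,-0.92945,0.08418,-1.27608,-0.56193,-3.31590,-2.33995,-8.98646,-1.87843,-0.34878,-0.12956,0.89574,61.56510,-2.12236,-1.43378,1.60605
7,-0.98750,0.03711,-1.44765,-0.59153,-2.50197,-2.37854,-8.22346,-1.15190,-0.33941,-0.12875,0.85035,57.70594,-2.02419,-0.15928,2.01903
8,-1.03032,-0.01069,-1.60600,-0.60777,-1.78894,-2.40993,-7.65832,-0.51230,-0.33007,-0.12460,0.81043,53.67924,-2.18634,1.04237,2.29008
9,-1.05974,-0.05914,-1.75438,-0.61202,-1.15697,-2.44408,-7.21693,0.05769,-0.32052,-0.11758,0.77580,49.85031,-2.46840,2.12847,2.43302
10,-1.07717,-0.10842,-1.89458,-0.60605,-0.58950,-2.48980,-6.84095,0.53855,-0.31074,-0.10827,0.74608,46.37677,-2.78246,3.07384,2.48539
11,-1.08384,-0.15863,-2.02776,-0.59060,-0.08013,-2.53642,-6.50870,1.01329,-0.30069,-0.09730,0.72084,43.01029,-2.95328,3.85689,2.41090
12,-1.08089,-0.20968,-2.15435,-0.56587,0.37216,-2.57430,-6.17723,1.46984,-0.29028,-0.08527,0.69967,39.57673,-2.87051,4.45219,2.23451
13,-1.06949,-0.26120,-2.27396,-0.53233,0.76545,-2.58169,-5.80430,1.89045,-0.27945,-0.07272,0.68213,35.84075,-2.43500,4.83991,1.98435
14,-1.05092,-0.31221,-2.38531,-0.49086,1.08928,-2.52315,-5.34745,2.25689,-0.26814,-0.06003,0.66782,31.80202,-1.64445,5.01265,1.68972
15,-1.02669,-0.36101,-2.48636,-0.44287,1.33084,-2.36068,-4.76933,2.53319,-0.25632,-0.04750,0.65632,27.86119,-0.68376,4.98593,1.38709
16,-0.99850,-0.40539,-2.57463,-0.39061,1.48575,-2.08050,-4.07011,2.67773,-0.24394,-0.03526,0.64718,24.52585,0.17588,4.80286,1.11159
17,-0.96798,-0.44324,-2.64824,-0.33688,1.56427,-1.70840,-3.30528,2.68209,-0.23098,-0.02332,0.63995,21.99625,0.76774,4.52453,0.87867
18,-0.93645,-0.47321,-2.70669,-0.28415,1.58670,-1.29322,-2.55558,2.58411,-0.21744,-0.01158,0.63414,20.16894,1.06938,4.21260,0.68089
19,-0.90484,-0.49490,-2.75094,-0.23393,1.57466,-0.88071,-1.88487,2.43903,-0.20335,0.00009,0.62927,18.85410,1.13155,3.91530,0.50312
20,-0.87364,-0.50868,-2.78289,-0.18671,1.54579,-0.50124,-1.32443,2.28916,-0.18882,0.01182,0.62491,17.89092,1.02021,3.66275,0.33626
21,-0.84307,-0.51536,-2.80479,-0.14236,1.51238,-0.17021,-0.87917,2.15500,-0.17399,0.02365,0.62071,17.16047,0.79331,3.46908,0.17984
22,-0.81314,-0.51596,-2.81888,-0.10050,1.48227,0.10395,-0.54222,2.04153,-0.15903,0.03560,0.61644,16.58292,0.49732,3.33883,0.03803
23,-0.78373,-0.51178,-2.82726,-0.06072,1.46035,0.31264,-0.30515,1.94604,-0.14413,0.04760,0.61193,16.11364,0.17214,3.27160,-0.08459
24,-0.75468,-0.50390,-2.83160,-0.02278,1.44642,0.47413,-0.13533,1.85618,-0.12944,0.05961,0.60714,15.64745,-0.16989,3.24859,-0.18196
25,-0.72584,-0.49322,-2.83308,0.01341,1.43956,0.59290,-0.01844,1.76886,-0.11511,0.07157,0.60207,15.15455,-0.51561,3.26104,-0.25396
26,-0.69707,-0.48058,-2.83272,0.04792,1.43887,0.66973,0.04845,1.68850,-0.10122,0.08345,0.59674,14.63694,-0.86347,3.31350,-0.30471
27,-0.66828,-0.46674,-2.83134,0.08081,1.44190,0.71322,0.08630,1.60440,-0.08786,0.09520,0.59115,14.06415,-1.19555,3.38245,-0.33269
28,-0.63941,-0.45232,-2.82940,0.11199,1.44623,0.72957,0.10607,1.51578,-0.07506,0.10680,0.58537,13.42987,-1.50387,3.45509,-0.34143
29,-0.61047,-0.43779,-2.82719,0.14139,1.44989,0.72313,0.11277,1.42561,-0.06282,0.11821,0.57945,12.74245,-1.78528,3.52613,-0.33594
30,-0.58147,-0.42358,-2.82495,0.16899,1.45123,0.69788,0.11026,1.33612,-0.05115,0.12941,0.57343,12.01316,-2.03716,3.59138,-0.32046
31,-0.55248,-0.41003,-2.82282,0.19484,1.44902,0.65746,0.10143,1.24893,-0.04002,0.14036,0.56733,11.25452,-2.25766,3.64775,-0.29854
32,-0.52358,-0.39741,-2.82091,0.21898,1.44237,0.60517,0.08844,1.16524,-0.02941,0.15103,0.56118,10.47917,-2.44576,3.69315,-0.27310
33,-0.49486,-0.38592,-2.81930,0.24149,1.43074,0.54397,0.07283,1.08585,-0.01929,0.16140,0.55500,9.69905,-2.60132,3.72639,-0.24646
34,-0.46643,-0.37572,-2.81801,0.26247,1.41388,0.47648,0.05571,1.01124,-0.00965,0.17143,0.54881,8.92495,-2.72500,3.74697,-0.22040
35,-0.43839,-0.36691,-2.81707,0.28200,1.39177,0.40507,0.03796,0.94159,-0.00045,0.18110,0.54262,8.16615,-2.81812,3.75488,-0.19621
36,-0.41084,-0.35954,-2.81648,0.30019,1.36461,0.33191,0.02052,0.87671,0.00832,0.19037,0.53645,,,,
# final eef position (m): 0.00832 0.19037 0.53645


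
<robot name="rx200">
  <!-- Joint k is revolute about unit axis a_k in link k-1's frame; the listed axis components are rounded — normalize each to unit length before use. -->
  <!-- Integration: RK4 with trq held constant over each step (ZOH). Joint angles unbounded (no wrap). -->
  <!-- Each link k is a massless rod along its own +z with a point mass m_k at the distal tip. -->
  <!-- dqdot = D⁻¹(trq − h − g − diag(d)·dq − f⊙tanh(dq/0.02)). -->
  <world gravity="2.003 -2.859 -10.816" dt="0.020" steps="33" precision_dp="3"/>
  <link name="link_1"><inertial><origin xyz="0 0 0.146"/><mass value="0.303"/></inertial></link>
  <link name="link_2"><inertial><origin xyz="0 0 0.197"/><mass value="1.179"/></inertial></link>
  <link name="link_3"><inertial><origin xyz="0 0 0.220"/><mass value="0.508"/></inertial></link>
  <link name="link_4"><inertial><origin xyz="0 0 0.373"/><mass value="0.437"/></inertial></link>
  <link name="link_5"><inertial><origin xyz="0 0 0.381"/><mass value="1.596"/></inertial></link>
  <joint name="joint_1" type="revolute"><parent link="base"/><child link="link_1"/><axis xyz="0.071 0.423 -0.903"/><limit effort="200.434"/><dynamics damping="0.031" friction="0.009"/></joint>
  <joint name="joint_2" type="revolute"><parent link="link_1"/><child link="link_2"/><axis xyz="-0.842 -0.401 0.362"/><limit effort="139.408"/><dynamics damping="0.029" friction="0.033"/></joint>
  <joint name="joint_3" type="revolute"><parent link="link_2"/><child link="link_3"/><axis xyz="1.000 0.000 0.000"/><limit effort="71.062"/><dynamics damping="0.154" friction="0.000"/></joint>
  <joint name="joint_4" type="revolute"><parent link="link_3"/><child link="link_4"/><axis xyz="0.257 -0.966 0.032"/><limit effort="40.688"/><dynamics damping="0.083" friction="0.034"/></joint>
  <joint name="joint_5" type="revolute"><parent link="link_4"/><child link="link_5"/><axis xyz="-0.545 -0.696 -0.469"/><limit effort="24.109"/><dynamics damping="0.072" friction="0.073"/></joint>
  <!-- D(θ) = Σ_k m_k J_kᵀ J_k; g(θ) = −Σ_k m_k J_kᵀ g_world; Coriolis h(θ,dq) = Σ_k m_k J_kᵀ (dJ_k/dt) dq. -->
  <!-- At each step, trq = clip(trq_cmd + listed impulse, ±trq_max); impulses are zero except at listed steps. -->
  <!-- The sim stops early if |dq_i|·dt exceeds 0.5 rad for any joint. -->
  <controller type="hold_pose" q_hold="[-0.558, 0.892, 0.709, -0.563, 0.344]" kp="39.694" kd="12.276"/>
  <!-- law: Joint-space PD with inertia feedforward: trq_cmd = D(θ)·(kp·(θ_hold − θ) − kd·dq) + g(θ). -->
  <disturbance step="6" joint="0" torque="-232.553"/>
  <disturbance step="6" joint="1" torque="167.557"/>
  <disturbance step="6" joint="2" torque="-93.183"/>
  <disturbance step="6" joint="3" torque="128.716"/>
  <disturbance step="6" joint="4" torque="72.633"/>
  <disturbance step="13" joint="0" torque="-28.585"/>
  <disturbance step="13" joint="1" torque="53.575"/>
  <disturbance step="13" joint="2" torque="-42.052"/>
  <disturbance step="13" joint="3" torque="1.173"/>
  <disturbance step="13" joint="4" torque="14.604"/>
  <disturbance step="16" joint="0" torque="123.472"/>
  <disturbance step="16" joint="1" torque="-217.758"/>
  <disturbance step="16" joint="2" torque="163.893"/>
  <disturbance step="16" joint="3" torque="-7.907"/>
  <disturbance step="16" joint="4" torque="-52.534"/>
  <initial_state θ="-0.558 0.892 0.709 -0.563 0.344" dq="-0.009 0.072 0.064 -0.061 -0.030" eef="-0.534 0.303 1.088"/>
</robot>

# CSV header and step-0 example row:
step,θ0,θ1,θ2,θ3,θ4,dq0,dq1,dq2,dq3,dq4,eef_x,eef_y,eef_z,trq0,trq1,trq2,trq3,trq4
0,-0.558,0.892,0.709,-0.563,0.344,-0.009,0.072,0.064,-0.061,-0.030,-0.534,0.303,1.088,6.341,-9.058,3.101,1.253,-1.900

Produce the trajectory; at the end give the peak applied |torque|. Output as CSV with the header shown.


step,θ0,θ1,θ2,θ3,θ4,dq0,dq1,dq2,dq3,dq4,eef_x,eef_y,eef_z,trq0,trq1,trq2,trq3,trq4
1,-0.558,0.893,0.710,-0.564,0.344,-0.007,0.041,0.035,-0.045,-0.010,-0.534,0.304,1.088,6.374,-8.940,3.002,1.156,-1.901
2,-0.558,0.894,0.711,-0.565,0.344,-0.005,0.020,0.013,-0.030,-0.007,-0.534,0.304,1.087,6.402,-8.842,2.919,1.074,-1.900
3,-0.558,0.894,0.711,-0.565,0.344,-0.002,0.009,0.000,-0.017,-0.007,-0.534,0.304,1.087,6.424,-8.762,2.849,1.005,-1.898
4,-0.558,0.894,0.711,-0.566,0.344,0.000,0.004,-0.004,-0.008,-0.006,-0.534,0.305,1.087,6.443,-8.697,2.790,0.949,-1.897
5,-0.558,0.894,0.711,-0.566,0.344,0.002,0.001,-0.005,-0.002,-0.005,-0.534,0.305,1.087,6.459,-8.644,2.741,0.903,-1.896
6,-0.558,0.894,0.710,-0.566,0.344,0.002,-0.000,-0.005,0.001,-0.005,-0.534,0.305,1.087,-200.434,139.408,-71.062,40.688,24.109
7,-0.698,0.873,0.712,-0.644,0.166,-13.242,-2.509,-1.033,-5.827,-19.305,-0.538,0.301,1.074,59.310,-49.726,23.772,-5.986,-7.043
8,-0.904,0.821,0.656,-0.685,-0.223,-7.588,-2.548,-4.095,0.776,-18.801,-0.541,0.292,1.039,50.278,-49.170,23.722,1.743,-0.435
9,-1.018,0.773,0.573,-0.652,-0.545,-4.110,-2.101,-4.074,2.424,-13.935,-0.541,0.281,1.001,43.353,-45.507,21.390,4.396,4.683
10,-1.080,0.739,0.504,-0.605,-0.772,-2.113,-1.359,-2.884,2.466,-9.494,-0.540,0.270,0.970,37.628,-40.993,18.855,4.814,7.324
11,-1.110,0.718,0.460,-0.561,-0.924,-0.901,-0.728,-1.753,2.112,-6.110,-0.539,0.260,0.948,32.629,-36.385,16.493,4.448,8.174
12,-1.120,0.708,0.434,-0.524,-1.018,-0.127,-0.284,-0.920,1.664,-3.518,-0.538,0.253,0.936,28.105,-31.866,14.279,3.879,7.973
13,-1.118,0.706,0.422,-0.496,-1.067,0.382,-0.003,-0.362,1.222,-1.503,-0.537,0.248,0.932,-4.623,26.067,-29.883,4.499,21.842
14,-1.126,0.684,0.395,-0.507,-1.031,-1.157,-2.153,-2.389,-2.257,4.970,-0.544,0.249,0.937,26.990,-36.187,20.280,2.513,2.183
15,-1.140,0.650,0.358,-0.545,-0.933,-0.223,-1.265,-1.247,-1.588,4.991,-0.558,0.253,0.947,21.703,-28.839,15.736,2.095,1.282
16,-1.137,0.630,0.340,-0.570,-0.836,0.461,-0.703,-0.576,-1.028,4.802,-0.568,0.257,0.961,141.096,-139.408,71.062,-6.133,-24.109
17,-1.030,0.614,0.235,-0.410,-0.949,10.969,-0.771,-8.994,18.262,-15.884,-0.561,0.257,0.980,-16.189,9.104,-4.425,3.589,7.096
18,-0.821,0.628,0.138,-0.095,-1.165,9.549,1.966,-1.548,12.793,-6.131,-0.541,0.250,1.000,-12.574,0.601,1.113,4.687,6.327
19,-0.651,0.676,0.137,0.111,-1.228,7.491,2.653,0.983,8.005,-0.668,-0.527,0.245,1.019,-10.897,-3.292,3.663,4.259,5.652
20,-0.520,0.727,0.165,0.236,-1.210,5.653,2.465,1.720,4.646,2.193,-0.517,0.239,1.036,-9.618,-3.937,3.585,3.367,4.896
21,-0.422,0.772,0.201,0.305,-1.151,4.162,2.006,1.862,2.366,3.652,-0.510,0.232,1.054,-8.137,-3.044,2.124,2.205,4.072
22,-0.351,0.807,0.238,0.336,-1.070,2.974,1.500,1.795,0.827,4.335,-0.505,0.225,1.070,-6.354,-1.685,0.188,0.866,3.257
23,-0.302,0.832,0.272,0.342,-0.981,2.031,1.023,1.640,-0.198,4.565,-0.501,0.218,1.086,-4.384,-0.411,-1.682,-0.540,2.515
24,-0.269,0.848,0.302,0.331,-0.890,1.288,0.598,1.433,-0.851,4.511,-0.499,0.210,1.100,-2.395,0.541,-3.209,-1.903,1.877
25,-0.249,0.856,0.329,0.310,-0.802,0.700,0.245,1.213,-1.264,4.299,-0.497,0.203,1.112,-0.534,1.114,-4.298,-3.107,1.352
26,-0.239,0.858,0.351,0.282,-0.719,0.241,-0.028,1.003,-1.514,3.999,-0.497,0.197,1.123,1.101,1.335,-4.959,-4.089,0.934
27,-0.238,0.856,0.369,0.251,-0.643,-0.103,-0.206,0.837,-1.658,3.669,-0.497,0.192,1.133,2.465,1.263,-5.257,-4.826,0.611
28,-0.243,0.850,0.384,0.217,-0.573,-0.360,-0.327,0.688,-1.722,3.319,-0.498,0.188,1.141,3.544,0.989,-5.271,-5.318,0.366
29,-0.252,0.843,0.396,0.182,-0.510,-0.545,-0.398,0.562,-1.736,2.970,-0.498,0.185,1.148,4.362,0.577,-5.075,-5.587,0.186
30,-0.264,0.835,0.407,0.148,-0.454,-0.673,-0.429,0.462,-1.717,2.638,-0.499,0.183,1.153,4.952,0.080,-4.737,-5.665,0.057
31,-0.278,0.826,0.415,0.114,-0.404,-0.754,-0.427,0.388,-1.678,2.334,-0.500,0.182,1.158,5.355,-0.460,-4.308,-5.590,-0.033
32,-0.294,0.818,0.422,0.081,-0.361,-0.799,-0.402,0.337,-1.628,2.061,-0.500,0.182,1.161,5.613,-1.015,-3.828,-5.401,-0.097
33,-0.310,0.810,0.429,0.049,-0.322,-0.816,-0.360,0.305,-1.570,1.822,-0.501,0.183,1.164,,,,,
# max |trq| (N·m): 200.434


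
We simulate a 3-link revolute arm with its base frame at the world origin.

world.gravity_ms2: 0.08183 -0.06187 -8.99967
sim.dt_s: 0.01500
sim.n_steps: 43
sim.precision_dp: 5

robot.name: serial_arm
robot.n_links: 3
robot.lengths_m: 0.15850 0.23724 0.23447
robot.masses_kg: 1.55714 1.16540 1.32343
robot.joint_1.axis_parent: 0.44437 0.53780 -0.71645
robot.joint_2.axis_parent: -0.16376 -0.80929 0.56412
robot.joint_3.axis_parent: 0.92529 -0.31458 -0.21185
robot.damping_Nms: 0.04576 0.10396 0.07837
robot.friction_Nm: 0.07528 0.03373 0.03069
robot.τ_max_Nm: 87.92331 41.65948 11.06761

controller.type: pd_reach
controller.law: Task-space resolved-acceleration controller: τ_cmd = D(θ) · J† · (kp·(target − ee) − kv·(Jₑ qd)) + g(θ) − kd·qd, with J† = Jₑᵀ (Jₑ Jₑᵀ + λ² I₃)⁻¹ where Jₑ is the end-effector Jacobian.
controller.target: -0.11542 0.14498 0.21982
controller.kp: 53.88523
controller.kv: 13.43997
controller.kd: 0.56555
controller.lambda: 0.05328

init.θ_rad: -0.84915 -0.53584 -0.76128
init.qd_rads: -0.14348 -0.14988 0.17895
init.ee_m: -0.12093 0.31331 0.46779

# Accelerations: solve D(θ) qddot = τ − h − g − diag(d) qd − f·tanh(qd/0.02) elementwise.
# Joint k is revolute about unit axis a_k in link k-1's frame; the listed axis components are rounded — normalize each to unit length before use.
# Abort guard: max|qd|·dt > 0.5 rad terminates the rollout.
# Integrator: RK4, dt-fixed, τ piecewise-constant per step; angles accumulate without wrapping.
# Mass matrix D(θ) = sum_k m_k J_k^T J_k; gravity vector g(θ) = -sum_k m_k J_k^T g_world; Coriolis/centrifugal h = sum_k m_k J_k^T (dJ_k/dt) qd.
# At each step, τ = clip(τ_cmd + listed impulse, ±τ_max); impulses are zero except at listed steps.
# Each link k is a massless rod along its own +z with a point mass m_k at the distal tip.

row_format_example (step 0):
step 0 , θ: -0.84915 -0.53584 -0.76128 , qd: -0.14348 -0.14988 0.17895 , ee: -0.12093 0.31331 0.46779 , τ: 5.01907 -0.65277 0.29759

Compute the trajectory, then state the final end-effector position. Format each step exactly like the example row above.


step 1 , θ: -0.84484 -0.53078 -0.76794 , qd: 0.68713 0.78769 -1.03262 , ee: -0.12104 0.31342 0.46716 , τ: 5.02743 -1.28804 1.36861
step 2 , θ: -0.83320 -0.51781 -0.78616 , qd: 0.86415 0.93949 -1.39496 , ee: -0.12103 0.31371 0.46539 , τ: 5.01797 -1.25706 1.74301
step 3 , θ: -0.81974 -0.50351 -0.80842 , qd: 0.93221 0.96830 -1.57428 , ee: -0.12073 0.31413 0.46308 , τ: 4.97754 -1.13728 1.94127
step 4 , θ: -0.80540 -0.48890 -0.83292 , qd: 0.98170 0.98268 -1.69454 , ee: -0.12017 0.31458 0.46043 , τ: 4.90875 -1.01920 2.06894
step 5 , θ: -0.79034 -0.47405 -0.85900 , qd: 1.02745 0.99948 -1.78546 , ee: -0.11939 0.31501 0.45752 , τ: 4.81589 -0.91432 2.15697
step 6 , θ: -0.77463 -0.45893 -0.88630 , qd: 1.07026 1.01883 -1.85670 , ee: -0.11843 0.31536 0.45443 , τ: 4.70391 -0.82111 2.21891
step 7 , θ: -0.75831 -0.44352 -0.91455 , qd: 1.10875 1.03854 -1.91288 , ee: -0.11733 0.31560 0.45117 , τ: 4.57796 -0.73717 2.26285
step 8 , θ: -0.74145 -0.42783 -0.94355 , qd: 1.14169 1.05675 -1.95690 , ee: -0.11611 0.31571 0.44778 , τ: 4.44313 -0.66112 2.29439
step 9 , θ: -0.72414 -0.41189 -0.97314 , qd: 1.16829 1.07223 -1.99088 , ee: -0.11482 0.31569 0.44427 , τ: 4.30417 -0.59246 2.31757
step 10 , θ: -0.70649 -0.39574 -1.00317 , qd: 1.18822 1.08433 -2.01641 , ee: -0.11346 0.31552 0.44065 , τ: 4.16522 -0.53128 2.33534
step 11 , θ: -0.68859 -0.37944 -1.03353 , qd: 1.20151 1.09283 -2.03478 , ee: -0.11207 0.31520 0.43692 , τ: 4.02976 -0.47792 2.34985
step 12 , θ: -0.67054 -0.36304 -1.06412 , qd: 1.20841 1.09775 -2.04700 , ee: -0.11067 0.31475 0.43310 , τ: 3.90049 -0.43276 2.36263
step 13 , θ: -0.65243 -0.34659 -1.09485 , qd: 1.20937 1.09930 -2.05390 , ee: -0.10928 0.31415 0.42918 , τ: 3.77938 -0.39607 2.37469
step 14 , θ: -0.63435 -0.33014 -1.12566 , qd: 1.20490 1.09779 -2.05614 , ee: -0.10792 0.31341 0.42517 , τ: 3.66769 -0.36796 2.38670
step 15 , θ: -0.61637 -0.31374 -1.15646 , qd: 1.19558 1.09356 -2.05426 , ee: -0.10659 0.31254 0.42106 , τ: 3.56613 -0.34838 2.39905
step 16 , θ: -0.59857 -0.29741 -1.18722 , qd: 1.18199 1.08696 -2.04871 , ee: -0.10532 0.31155 0.41687 , τ: 3.47489 -0.33706 2.41191
step 17 , θ: -0.58099 -0.28120 -1.21786 , qd: 1.16471 1.07834 -2.03984 , ee: -0.10412 0.31044 0.41260 , τ: 3.39383 -0.33362 2.42530
step 18 , θ: -0.56370 -0.26514 -1.24835 , qd: 1.14427 1.06799 -2.02796 , ee: -0.10299 0.30921 0.40826 , τ: 3.32248 -0.33754 2.43913
step 19 , θ: -0.54673 -0.24924 -1.27864 , qd: 1.12118 1.05620 -2.01330 , ee: -0.10194 0.30788 0.40385 , τ: 3.26024 -0.34821 2.45326
step 20 , θ: -0.53013 -0.23352 -1.30869 , qd: 1.09590 1.04322 -1.99611 , ee: -0.10097 0.30644 0.39937 , τ: 3.20634 -0.36500 2.46750
step 21 , θ: -0.51392 -0.21801 -1.33847 , qd: 1.06884 1.02926 -1.97655 , ee: -0.10010 0.30490 0.39485 , τ: 3.15999 -0.38721 2.48164
step 22 , θ: -0.49812 -0.20271 -1.36794 , qd: 1.04037 1.01450 -1.95482 , ee: -0.09932 0.30327 0.39028 , τ: 3.12037 -0.41417 2.49545
step 23 , θ: -0.48276 -0.18764 -1.39707 , qd: 1.01084 0.99910 -1.93106 , ee: -0.09864 0.30155 0.38567 , τ: 3.08665 -0.44522 2.50875
step 24 , θ: -0.46785 -0.17280 -1.42583 , qd: 0.98054 0.98321 -1.90544 , ee: -0.09804 0.29976 0.38105 , τ: 3.05807 -0.47972 2.52132
step 25 , θ: -0.45339 -0.15820 -1.45420 , qd: 0.94972 0.96695 -1.87810 , ee: -0.09754 0.29788 0.37640 , τ: 3.03391 -0.51706 2.53301
step 26 , θ: -0.43940 -0.14385 -1.48214 , qd: 0.91863 0.95041 -1.84918 , ee: -0.09713 0.29593 0.37175 , τ: 3.01348 -0.55670 2.54365
step 27 , θ: -0.42588 -0.12975 -1.50964 , qd: 0.88745 0.93368 -1.81882 , ee: -0.09680 0.29392 0.36711 , τ: 2.99620 -0.59811 2.55313
step 28 , θ: -0.41282 -0.11590 -1.53668 , qd: 0.85637 0.91684 -1.78715 , ee: -0.09656 0.29184 0.36247 , τ: 2.98153 -0.64084 2.56134
step 29 , θ: -0.40023 -0.10230 -1.56323 , qd: 0.82554 0.89994 -1.75432 , ee: -0.09639 0.28971 0.35786 , τ: 2.96897 -0.68446 2.56819
step 30 , θ: -0.38810 -0.08896 -1.58929 , qd: 0.79509 0.88306 -1.72046 , ee: -0.09630 0.28753 0.35328 , τ: 2.95813 -0.72861 2.57365
step 31 , θ: -0.37641 -0.07587 -1.61483 , qd: 0.76513 0.86622 -1.68569 , ee: -0.09627 0.28530 0.34874 , τ: 2.94862 -0.77296 2.57766
step 32 , θ: -0.36518 -0.06303 -1.63984 , qd: 0.73576 0.84947 -1.65015 , ee: -0.09631 0.28303 0.34425 , τ: 2.94015 -0.81722 2.58021
step 33 , θ: -0.35438 -0.05044 -1.66432 , qd: 0.70706 0.83284 -1.61395 , ee: -0.09641 0.28072 0.33981 , τ: 2.93245 -0.86114 2.58131
step 34 , θ: -0.34400 -0.03810 -1.68825 , qd: 0.67910 0.81636 -1.57723 , ee: -0.09656 0.27839 0.33542 , τ: 2.92528 -0.90452 2.58097
step 35 , θ: -0.33404 -0.02600 -1.71163 , qd: 0.65193 0.80004 -1.54008 , ee: -0.09675 0.27603 0.33111 , τ: 2.91847 -0.94717 2.57923
step 36 , θ: -0.32447 -0.01415 -1.73444 , qd: 0.62559 0.78391 -1.50264 , ee: -0.09699 0.27365 0.32686 , τ: 2.91186 -0.98894 2.57613
step 37 , θ: -0.31530 -0.00254 -1.75670 , qd: 0.60012 0.76797 -1.46499 , ee: -0.09727 0.27125 0.32269 , τ: 2.90532 -1.02972 2.57172
step 38 , θ: -0.30650 0.00884 -1.77839 , qd: 0.57553 0.75224 -1.42725 , ee: -0.09759 0.26885 0.31861 , τ: 2.89875 -1.06940 2.56606
step 39 , θ: -0.29806 0.01998 -1.79952 , qd: 0.55186 0.73672 -1.38951 , ee: -0.09793 0.26643 0.31460 , τ: 2.89208 -1.10791 2.55923
step 40 , θ: -0.28997 0.03088 -1.82008 , qd: 0.52910 0.72141 -1.35186 , ee: -0.09829 0.26402 0.31068 , τ: 2.88523 -1.14519 2.55128
step 41 , θ: -0.28222 0.04157 -1.84008 , qd: 0.50725 0.70633 -1.31438 , ee: -0.09868 0.26161 0.30686 , τ: 2.87816 -1.18120 2.54231
step 42 , θ: -0.27479 0.05202 -1.85952 , qd: 0.48632 0.69146 -1.27715 , ee: -0.09908 0.25921 0.30312 , τ: 2.87085 -1.21591 2.53239
step 43 , θ: -0.26766 0.06226 -1.87840 , qd: 0.46630 0.67680 -1.24025 , ee: -0.09950 0.25681 0.29948
final ee position (m): -0.09950 0.25681 0.29948


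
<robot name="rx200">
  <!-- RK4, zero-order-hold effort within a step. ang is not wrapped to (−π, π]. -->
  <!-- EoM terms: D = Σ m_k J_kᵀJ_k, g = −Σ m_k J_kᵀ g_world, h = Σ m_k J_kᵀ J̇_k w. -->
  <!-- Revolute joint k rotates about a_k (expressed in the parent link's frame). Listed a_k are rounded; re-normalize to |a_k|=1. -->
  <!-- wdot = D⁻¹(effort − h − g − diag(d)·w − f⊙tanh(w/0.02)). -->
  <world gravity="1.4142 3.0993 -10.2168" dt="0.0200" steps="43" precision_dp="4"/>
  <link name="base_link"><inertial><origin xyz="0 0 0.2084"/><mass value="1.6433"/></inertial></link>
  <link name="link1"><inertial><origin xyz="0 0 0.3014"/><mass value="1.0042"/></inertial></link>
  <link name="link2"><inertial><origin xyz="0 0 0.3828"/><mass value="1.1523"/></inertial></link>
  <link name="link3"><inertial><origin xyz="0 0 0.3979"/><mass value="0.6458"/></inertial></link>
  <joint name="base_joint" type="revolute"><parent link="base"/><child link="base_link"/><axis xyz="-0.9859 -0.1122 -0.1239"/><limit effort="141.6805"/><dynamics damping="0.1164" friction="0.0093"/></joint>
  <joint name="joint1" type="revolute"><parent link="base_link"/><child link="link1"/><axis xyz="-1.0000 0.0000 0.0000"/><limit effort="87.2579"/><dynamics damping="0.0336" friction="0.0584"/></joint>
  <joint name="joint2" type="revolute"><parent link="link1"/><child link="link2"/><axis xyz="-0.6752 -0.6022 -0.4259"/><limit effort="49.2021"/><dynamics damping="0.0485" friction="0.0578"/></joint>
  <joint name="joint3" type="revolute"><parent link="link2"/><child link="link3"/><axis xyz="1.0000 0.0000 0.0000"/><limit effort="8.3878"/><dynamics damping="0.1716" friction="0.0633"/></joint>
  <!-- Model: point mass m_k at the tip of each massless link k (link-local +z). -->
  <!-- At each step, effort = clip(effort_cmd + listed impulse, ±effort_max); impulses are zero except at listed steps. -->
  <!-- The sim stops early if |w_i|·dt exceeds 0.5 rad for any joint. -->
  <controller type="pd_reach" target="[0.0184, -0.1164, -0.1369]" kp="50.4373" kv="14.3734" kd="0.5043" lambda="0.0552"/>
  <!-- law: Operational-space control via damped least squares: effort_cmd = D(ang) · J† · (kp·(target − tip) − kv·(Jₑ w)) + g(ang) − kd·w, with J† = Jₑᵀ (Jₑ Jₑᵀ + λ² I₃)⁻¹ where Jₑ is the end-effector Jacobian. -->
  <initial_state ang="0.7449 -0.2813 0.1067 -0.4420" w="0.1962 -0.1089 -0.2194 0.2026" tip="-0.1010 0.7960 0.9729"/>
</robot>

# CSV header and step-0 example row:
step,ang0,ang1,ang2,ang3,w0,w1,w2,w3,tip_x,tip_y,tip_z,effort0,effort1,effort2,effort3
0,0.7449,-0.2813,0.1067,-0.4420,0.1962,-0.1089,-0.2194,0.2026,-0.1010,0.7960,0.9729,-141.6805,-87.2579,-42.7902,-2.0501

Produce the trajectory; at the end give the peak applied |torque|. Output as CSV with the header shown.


step,ang0,ang1,ang2,ang3,w0,w1,w2,w3,tip_x,tip_y,tip_z,effort0,effort1,effort2,effort3
1,0.7171,-0.2634,0.0964,-0.4975,-3.0050,1.9736,-0.8343,-5.6124,-0.0917,0.7917,0.9696,-141.6805,-87.2579,-30.5448,1.2632
2,0.6115,-0.1885,0.0948,-0.6345,-7.5960,5.6465,0.6338,-7.8657,-0.0728,0.7760,0.9574,-106.5211,-79.0012,-16.7400,0.8475
3,0.4547,-0.0903,0.1259,-0.8128,-8.0622,4.1249,2.6094,-9.7322,-0.0576,0.7409,0.9348,-40.2852,-30.1408,-4.5353,0.6286
4,0.2954,-0.0172,0.1927,-0.9990,-7.8365,3.0866,4.1693,-8.8350,-0.0489,0.6864,0.9039,-1.9117,-2.5138,2.6731,0.0604
5,0.1467,0.0330,0.2879,-1.1610,-7.0275,1.8767,5.4213,-7.4038,-0.0408,0.6223,0.8698,16.2261,10.6461,6.7020,0.1365
6,0.0155,0.0585,0.4088,-1.2937,-6.0908,0.6462,6.6971,-5.9197,-0.0288,0.5559,0.8345,22.3481,16.4719,8.7272,0.5988
7,-0.1012,0.0652,0.5560,-1.3953,-5.5944,0.0215,8.0060,-4.2799,-0.0100,0.4917,0.7990,21.2631,17.9009,2.8027,1.2278
8,-0.2184,0.0843,0.7001,-1.4738,-6.1646,1.9752,6.3298,-3.6753,0.0152,0.4321,0.7635,20.5040,13.9961,-3.0148,2.3226
9,-0.3434,0.1433,0.7945,-1.5530,-6.3698,3.9580,3.1539,-4.2834,0.0395,0.3777,0.7265,21.4217,11.0899,-2.5497,3.4037
10,-0.4644,0.2247,0.8408,-1.6419,-5.7621,4.1954,1.5277,-4.5935,0.0584,0.3278,0.6882,22.8033,10.7395,-1.3655,3.7928
11,-0.5709,0.3037,0.8648,-1.7336,-4.9197,3.7434,0.9048,-4.5609,0.0729,0.2822,0.6505,23.6601,11.0179,-0.7034,3.7794
12,-0.6611,0.3733,0.8802,-1.8233,-4.1331,3.2596,0.6460,-4.4029,0.0845,0.2411,0.6144,23.9648,11.1608,-0.3641,3.6110
13,-0.7368,0.4346,0.8918,-1.9095,-3.4562,2.9025,0.5160,-4.2195,0.0937,0.2042,0.5800,23.9784,11.1448,-0.1303,3.3807
14,-0.7999,0.4901,0.9015,-1.9922,-2.8760,2.6752,0.4467,-4.0422,0.1010,0.1716,0.5473,23.9349,11.1078,0.1161,3.1166
15,-0.8522,0.5421,0.9102,-2.0714,-2.3692,2.5533,0.4189,-3.8795,0.1067,0.1427,0.5163,24.0040,11.1867,0.4431,2.8264
16,-0.8949,0.5926,0.9187,-2.1476,-1.9141,2.5147,0.4258,-3.7340,0.1109,0.1174,0.4869,24.3134,11.5018,0.9038,2.5118
17,-0.9289,0.6430,0.9277,-2.2211,-1.4913,2.5448,0.4647,-3.6077,0.1138,0.0954,0.4593,24.9714,12.1715,1.5561,2.1735
18,-0.9546,0.6947,0.9378,-2.2922,-1.0831,2.6361,0.5348,-3.5040,0.1155,0.0762,0.4336,26.0755,13.3298,2.4768,1.8130
19,-0.9722,0.7488,0.9496,-2.3616,-0.6725,2.7882,0.6384,-3.4280,0.1161,0.0598,0.4100,27.6842,15.1246,3.7686,1.4336
20,-0.9814,0.8068,0.9639,-2.4298,-0.2440,3.0096,0.7813,-3.3858,0.1157,0.0461,0.3885,29.6686,17.6431,5.5449,1.0414
21,-0.9819,0.8701,0.9817,-2.4975,0.2113,3.3214,0.9732,-3.3833,0.1142,0.0351,0.3694,31.1817,20.5499,7.8034,0.6473
22,-0.9733,0.9411,1.0039,-2.5655,0.6789,3.7616,1.2246,-3.4160,0.1115,0.0269,0.3530,29.1854,21.8865,9.9208,0.2667
23,-0.9562,1.0227,1.0317,-2.6340,1.0801,4.3709,1.5284,-3.4418,0.1073,0.0222,0.3396,16.8473,16.0936,9.5866,-0.0855
24,-0.9340,1.1182,1.0652,-2.7016,1.2035,5.1366,1.7877,-3.3333,0.1015,0.0216,0.3289,-8.9741,-1.7602,3.9678,-0.4103
25,-0.9140,1.2283,1.1013,-2.7640,0.8297,5.8512,1.7957,-2.9299,0.0941,0.0256,0.3200,-32.6900,-21.9591,-3.8538,-0.7365
26,-0.9048,1.3491,1.1345,-2.8159,0.0718,6.2410,1.5193,-2.2713,0.0860,0.0332,0.3102,-40.8263,-32.1063,-8.3845,-1.0995
27,-0.9113,1.4739,1.1616,-2.8540,-0.7801,6.2833,1.1919,-1.5552,0.0785,0.0420,0.2977,-37.9328,-33.3132,-9.4556,-1.5107
28,-0.9341,1.5975,1.1832,-2.8787,-1.5672,6.1211,0.9744,-0.9284,0.0726,0.0497,0.2818,-31.3140,-30.6671,-8.9368,-1.9347
29,-0.9716,1.7171,1.2018,-2.8924,-2.2437,5.8726,0.8890,-0.4474,0.0685,0.0548,0.2633,-24.6096,-27.1749,-8.0132,-2.3163
30,-1.0216,1.8315,1.2196,-2.8979,-2.8119,5.5998,0.9022,-0.1136,0.0662,0.0571,0.2432,-19.0231,-24.0364,-7.1702,-2.6190
31,-1.0822,1.9406,1.2383,-2.8981,-3.2919,5.3336,0.9704,0.0850,0.0652,0.0571,0.2225,-14.7534,-21.6108,-6.5602,-2.8146
32,-1.1518,2.0445,1.2586,-2.8954,-3.7063,5.0815,1.0655,0.1784,0.0651,0.0552,0.2020,-11.6734,-19.9424,-6.2202,-2.9099
33,-1.2292,2.1436,1.2809,-2.8914,-4.0745,4.8359,1.1761,0.2192,0.0656,0.0522,0.1823,-9.5962,-18.9919,-6.1645,-2.9632
34,-1.3138,2.2378,1.3054,-2.8869,-4.4176,4.5951,1.2820,0.2269,0.0665,0.0485,0.1636,-8.3634,-18.7278,-6.4074,-2.9859
35,-1.4053,2.3272,1.3317,-2.8824,-4.7523,4.3527,1.3652,0.2179,0.0677,0.0449,0.1462,-7.8715,-19.1463,-6.9805,-2.9892
36,-1.5035,2.4117,1.3593,-2.8782,-5.0899,4.0987,1.4038,0.2049,0.0691,0.0415,0.1302,-8.0686,-20.2747,-7.9293,-2.9823
37,-1.6086,2.4908,1.3869,-2.8742,-5.4358,3.8209,1.3671,0.1970,0.0704,0.0386,0.1157,-8.9278,-22.1452,-9.2935,-2.9716
38,-1.7208,2.5641,1.4126,-2.8703,-5.7884,3.5059,1.2141,0.1996,0.0718,0.0364,0.1028,-10.3945,-24.7355,-11.0630,-2.9612
39,-1.8401,2.6306,1.4337,-2.8661,-6.1386,3.1415,0.8950,0.2142,0.0729,0.0350,0.0915,-12.3074,-27.8780,-13.1126,-2.9523
40,-1.9663,2.6892,1.4463,-2.8616,-6.4689,2.7217,0.3607,0.2378,0.0738,0.0342,0.0819,-14.3237,-31.1679,-15.1347,-2.9430
41,-2.0986,2.7389,1.4460,-2.8565,-6.7570,2.2471,-0.3984,0.2675,0.0742,0.0341,0.0739,-15.8353,-33.8205,-16.5956,-2.9309
42,-2.2359,2.7787,1.4283,-2.8508,-6.9518,1.7498,-1.3989,0.2858,0.0738,0.0344,0.0675,-15.9858,-34.6941,-16.6958,-2.9056
43,-2.3754,2.8087,1.3890,-2.8451,-6.9739,1.2749,-2.5866,0.2772,0.0720,0.0354,0.0626,,,,
# max |effort| (N·m): 141.6805


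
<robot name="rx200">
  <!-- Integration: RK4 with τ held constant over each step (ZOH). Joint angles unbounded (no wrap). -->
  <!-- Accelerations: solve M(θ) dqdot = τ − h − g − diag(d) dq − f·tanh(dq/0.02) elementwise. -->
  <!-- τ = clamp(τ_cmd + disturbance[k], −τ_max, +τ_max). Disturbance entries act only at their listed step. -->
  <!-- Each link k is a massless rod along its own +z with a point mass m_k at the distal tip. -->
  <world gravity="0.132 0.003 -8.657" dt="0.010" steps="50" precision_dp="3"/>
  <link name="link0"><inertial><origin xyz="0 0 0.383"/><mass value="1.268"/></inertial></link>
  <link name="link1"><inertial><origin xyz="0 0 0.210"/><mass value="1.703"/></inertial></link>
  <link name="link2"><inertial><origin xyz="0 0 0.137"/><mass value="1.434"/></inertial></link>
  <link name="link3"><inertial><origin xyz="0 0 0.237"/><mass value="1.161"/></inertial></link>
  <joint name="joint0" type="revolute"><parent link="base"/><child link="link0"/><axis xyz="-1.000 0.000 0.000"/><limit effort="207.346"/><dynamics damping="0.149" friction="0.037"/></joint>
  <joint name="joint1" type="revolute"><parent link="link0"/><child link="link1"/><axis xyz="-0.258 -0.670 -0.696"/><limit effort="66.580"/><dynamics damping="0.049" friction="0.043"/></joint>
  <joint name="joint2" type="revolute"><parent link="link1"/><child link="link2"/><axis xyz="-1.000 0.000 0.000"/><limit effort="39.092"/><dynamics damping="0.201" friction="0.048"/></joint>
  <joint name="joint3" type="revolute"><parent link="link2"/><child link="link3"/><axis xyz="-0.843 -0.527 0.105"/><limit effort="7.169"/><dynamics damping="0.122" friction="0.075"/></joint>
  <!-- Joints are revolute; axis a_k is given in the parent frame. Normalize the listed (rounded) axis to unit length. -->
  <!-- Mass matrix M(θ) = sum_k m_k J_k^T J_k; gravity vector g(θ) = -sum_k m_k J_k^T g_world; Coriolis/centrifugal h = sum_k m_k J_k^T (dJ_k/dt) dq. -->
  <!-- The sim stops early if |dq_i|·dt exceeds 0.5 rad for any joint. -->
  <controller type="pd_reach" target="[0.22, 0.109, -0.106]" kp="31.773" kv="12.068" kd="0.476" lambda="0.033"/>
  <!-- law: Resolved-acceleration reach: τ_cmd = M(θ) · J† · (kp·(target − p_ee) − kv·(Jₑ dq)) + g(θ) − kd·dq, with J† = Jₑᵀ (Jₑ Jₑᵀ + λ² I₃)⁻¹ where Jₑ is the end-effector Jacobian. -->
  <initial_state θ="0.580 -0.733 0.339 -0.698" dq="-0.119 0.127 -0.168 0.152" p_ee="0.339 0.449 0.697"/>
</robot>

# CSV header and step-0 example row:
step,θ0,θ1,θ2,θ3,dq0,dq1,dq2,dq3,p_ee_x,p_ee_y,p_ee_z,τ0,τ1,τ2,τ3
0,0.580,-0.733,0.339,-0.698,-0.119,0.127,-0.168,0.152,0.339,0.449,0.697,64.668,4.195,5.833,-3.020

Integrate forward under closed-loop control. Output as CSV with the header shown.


step,θ0,θ1,θ2,θ3,dq0,dq1,dq2,dq3,p_ee_x,p_ee_y,p_ee_z,τ0,τ1,τ2,τ3
1,0.581,-0.728,0.339,-0.710,0.416,0.940,0.054,-2.515,0.339,0.448,0.697,57.713,3.937,5.043,-1.378
2,0.588,-0.715,0.337,-0.742,0.938,1.528,-0.328,-3.883,0.338,0.446,0.694,54.032,3.264,4.532,-0.608
3,0.600,-0.698,0.331,-0.785,1.444,1.943,-1.006,-4.569,0.338,0.444,0.691,50.122,2.356,4.003,-0.285
4,0.617,-0.677,0.316,-0.832,1.921,2.205,-1.822,-4.856,0.337,0.442,0.686,44.089,1.361,3.332,-0.201
5,0.638,-0.654,0.294,-0.881,2.347,2.325,-2.655,-4.894,0.335,0.440,0.680,35.503,0.414,2.507,-0.238
6,0.664,-0.631,0.264,-0.929,2.700,2.318,-3.407,-4.780,0.333,0.438,0.673,25.068,-0.380,1.581,-0.318
7,0.692,-0.608,0.227,-0.976,2.966,2.207,-4.002,-4.587,0.330,0.437,0.665,13.944,-0.967,0.633,-0.388
8,0.722,-0.587,0.185,-1.021,3.143,2.025,-4.399,-4.371,0.327,0.436,0.655,3.182,-1.338,-0.272,-0.414
9,0.754,-0.568,0.140,-1.063,3.237,1.797,-4.595,-4.170,0.323,0.435,0.644,-6.525,-1.515,-1.087,-0.383
10,0.787,-0.552,0.094,-1.104,3.261,1.549,-4.614,-3.997,0.319,0.434,0.631,-14.840,-1.536,-1.782,-0.295
11,0.819,-0.537,0.048,-1.143,3.232,1.296,-4.502,-3.853,0.315,0.433,0.618,-21.685,-1.441,-2.346,-0.163
12,0.851,-0.526,0.004,-1.181,3.163,1.049,-4.305,-3.727,0.311,0.432,0.603,-27.142,-1.264,-2.777,-0.004
13,0.882,-0.516,-0.038,-1.218,3.069,0.812,-4.063,-3.610,0.306,0.432,0.588,-31.370,-1.034,-3.083,0.167
14,0.913,-0.509,-0.077,-1.253,2.958,0.590,-3.806,-3.495,0.302,0.432,0.573,-34.558,-0.772,-3.280,0.339
15,0.942,-0.504,-0.114,-1.288,2.838,0.382,-3.554,-3.378,0.298,0.431,0.557,-36.890,-0.492,-3.384,0.504
16,0.969,-0.502,-0.148,-1.321,2.713,0.188,-3.316,-3.257,0.295,0.431,0.541,-38.535,-0.205,-3.411,0.658
17,0.996,-0.501,-0.180,-1.353,2.587,0.008,-3.098,-3.133,0.291,0.430,0.525,-39.633,0.084,-3.379,0.800
18,1.021,-0.501,-0.210,-1.384,2.463,-0.157,-2.904,-3.006,0.288,0.429,0.509,-40.299,0.359,-3.300,0.928
19,1.045,-0.504,-0.238,-1.413,2.341,-0.311,-2.730,-2.881,0.285,0.428,0.493,-40.634,0.627,-3.188,1.043
20,1.068,-0.508,-0.265,-1.441,2.222,-0.455,-2.575,-2.757,0.282,0.427,0.478,-40.714,0.889,-3.052,1.147
21,1.089,-0.513,-0.290,-1.468,2.106,-0.591,-2.437,-2.635,0.280,0.425,0.462,-40.597,1.143,-2.899,1.239
22,1.110,-0.519,-0.314,-1.494,1.994,-0.718,-2.313,-2.517,0.278,0.423,0.447,-40.329,1.388,-2.736,1.320
23,1.129,-0.527,-0.336,-1.518,1.885,-0.838,-2.203,-2.402,0.276,0.421,0.433,-39.948,1.624,-2.567,1.390
24,1.148,-0.536,-0.358,-1.542,1.780,-0.952,-2.104,-2.290,0.274,0.419,0.418,-39.481,1.851,-2.396,1.451
25,1.165,-0.546,-0.378,-1.564,1.679,-1.060,-2.014,-2.181,0.272,0.416,0.404,-38.952,2.069,-2.226,1.502
26,1.181,-0.557,-0.398,-1.586,1.582,-1.164,-1.932,-2.076,0.271,0.413,0.391,-38.375,2.279,-2.059,1.544
27,1.197,-0.569,-0.417,-1.606,1.488,-1.262,-1.857,-1.974,0.269,0.410,0.377,-37.766,2.481,-1.897,1.578
28,1.211,-0.583,-0.435,-1.625,1.397,-1.357,-1.787,-1.875,0.268,0.407,0.364,-37.134,2.675,-1.740,1.604
29,1.225,-0.597,-0.453,-1.643,1.309,-1.447,-1.723,-1.779,0.267,0.404,0.352,-36.486,2.863,-1.591,1.623
30,1.237,-0.611,-0.469,-1.661,1.225,-1.534,-1.661,-1.686,0.266,0.400,0.339,-35.829,3.045,-1.448,1.634
31,1.249,-0.627,-0.486,-1.677,1.144,-1.618,-1.603,-1.594,0.265,0.396,0.328,-35.166,3.221,-1.312,1.639
32,1.260,-0.644,-0.502,-1.693,1.065,-1.699,-1.548,-1.505,0.264,0.393,0.316,-34.502,3.392,-1.184,1.637
33,1.270,-0.661,-0.517,-1.707,0.989,-1.777,-1.494,-1.418,0.263,0.389,0.305,-33.838,3.559,-1.064,1.629
34,1.280,-0.679,-0.531,-1.721,0.916,-1.852,-1.442,-1.332,0.262,0.385,0.294,-33.177,3.723,-0.952,1.616
35,1.289,-0.698,-0.546,-1.734,0.846,-1.925,-1.391,-1.248,0.261,0.380,0.284,-32.520,3.884,-0.847,1.597
36,1.297,-0.718,-0.559,-1.746,0.778,-1.994,-1.341,-1.166,0.260,0.376,0.273,-31.869,4.042,-0.749,1.573
37,1.304,-0.738,-0.572,-1.757,0.712,-2.062,-1.291,-1.085,0.259,0.372,0.263,-31.224,4.198,-0.658,1.544
38,1.311,-0.759,-0.585,-1.768,0.649,-2.126,-1.242,-1.005,0.258,0.367,0.254,-30.587,4.353,-0.574,1.511
39,1.317,-0.781,-0.597,-1.777,0.588,-2.188,-1.193,-0.927,0.258,0.363,0.244,-29.960,4.507,-0.496,1.474
40,1.323,-0.803,-0.609,-1.786,0.530,-2.247,-1.144,-0.850,0.257,0.358,0.235,-29.343,4.660,-0.425,1.433
41,1.328,-0.825,-0.620,-1.794,0.474,-2.303,-1.096,-0.774,0.256,0.354,0.227,-28.738,4.812,-0.360,1.389
42,1.332,-0.849,-0.631,-1.802,0.420,-2.355,-1.048,-0.699,0.255,0.349,0.218,-28.146,4.965,-0.301,1.341
43,1.336,-0.873,-0.641,-1.808,0.369,-2.405,-1.000,-0.625,0.255,0.345,0.210,-27.570,5.117,-0.248,1.291
44,1.340,-0.897,-0.651,-1.814,0.319,-2.451,-0.952,-0.552,0.254,0.340,0.202,-27.010,5.268,-0.200,1.238
45,1.343,-0.922,-0.660,-1.819,0.272,-2.493,-0.904,-0.481,0.253,0.336,0.194,-26.469,5.420,-0.158,1.183
46,1.345,-0.947,-0.669,-1.824,0.227,-2.531,-0.857,-0.410,0.253,0.331,0.186,-25.949,5.572,-0.120,1.126
47,1.347,-0.972,-0.677,-1.828,0.184,-2.566,-0.811,-0.341,0.252,0.327,0.179,-25.451,5.724,-0.087,1.068
48,1.349,-0.998,-0.685,-1.831,0.144,-2.596,-0.765,-0.274,0.251,0.322,0.172,-24.978,5.875,-0.060,1.007
49,1.350,-1.024,-0.692,-1.833,0.105,-2.622,-0.719,-0.208,0.250,0.318,0.165,-24.530,6.026,-0.036,0.946
50,1.351,-1.050,-0.699,-1.835,0.069,-2.643,-0.675,-0.143,0.250,0.313,0.158,,,,
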